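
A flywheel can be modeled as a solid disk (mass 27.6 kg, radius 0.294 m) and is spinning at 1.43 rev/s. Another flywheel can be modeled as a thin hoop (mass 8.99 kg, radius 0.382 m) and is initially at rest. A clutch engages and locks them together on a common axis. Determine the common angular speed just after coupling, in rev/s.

The coupling torques are internal; angular momentum about the shared axis is conserved.
Moments of inertia: I_A = ½(27.6)(0.294)² = 1.193 kg·m²; I_B = (8.99)(0.382)² = 1.312 kg·m².
Taking A's sense as positive: L = (1.193)(1.43) = 1.706 kg·m²·rev/s.
Combined I = 1.193 + 1.312 = 2.505 kg·m².
ω_f = L / I = 1.706 / 2.505 = 0.6810 rev/s.

|ω_f| ≈ 0.681 rev/s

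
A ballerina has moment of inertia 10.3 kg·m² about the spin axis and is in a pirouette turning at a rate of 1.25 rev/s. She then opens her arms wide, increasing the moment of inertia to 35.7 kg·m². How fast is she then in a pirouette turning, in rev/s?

No external torque acts about the spin axis, so angular momentum is conserved.
ω₂ = I₁ω₁ / I₂ = (10.30)(1.25 rev/s) / (35.70) = 0.3606 rev/s.

ω₂ ≈ 0.361 rev/s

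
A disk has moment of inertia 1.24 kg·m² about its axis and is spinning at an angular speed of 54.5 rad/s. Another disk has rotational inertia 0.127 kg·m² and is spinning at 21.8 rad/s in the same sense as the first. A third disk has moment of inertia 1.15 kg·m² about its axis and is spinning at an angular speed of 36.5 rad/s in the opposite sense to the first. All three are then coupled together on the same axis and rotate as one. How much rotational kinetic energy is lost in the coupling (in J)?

ΔKE lost ≈ 2480 J

The coupling torques are internal; angular momentum about the shared axis is conserved.
Taking A's sense as positive: L = (1.240)(54.5) + (0.1270)(21.8) − (1.150)(36.5) = 28.37 kg·m²·rad/s.
Combined I = 1.240 + 0.1270 + 1.150 = 2.517 kg·m².
ω_f = L / I = 28.37 / 2.517 = 11.27 rad/s.
KE_i = ½ΣIω² = 2638 J; KE_f = ½(2.517)(11.27)² = 159.9 J.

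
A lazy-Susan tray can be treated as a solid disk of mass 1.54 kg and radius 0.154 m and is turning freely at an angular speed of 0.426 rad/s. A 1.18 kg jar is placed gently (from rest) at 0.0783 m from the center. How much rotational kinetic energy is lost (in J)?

No external torque acts about the center; L_before = L_after.
I_p = ½(1.54)(0.154)² = 0.01826 kg·m².
Added inertia Σmr² = (1.18)(0.0783)² = 0.007234 kg·m²; I_f = 0.01826 + 0.007234 = 0.02550 kg·m².
ω_f = I_p ω_i / I_f = (0.01826)(0.426) / 0.02550 = 0.3051 rad/s.
KE_i = ½(0.01826)(0.4260 rad/s)² = 0.001657 J; KE_f = ½(0.02550)(0.3051)² = 0.001187 J.

energy lost ≈ 0.000470 J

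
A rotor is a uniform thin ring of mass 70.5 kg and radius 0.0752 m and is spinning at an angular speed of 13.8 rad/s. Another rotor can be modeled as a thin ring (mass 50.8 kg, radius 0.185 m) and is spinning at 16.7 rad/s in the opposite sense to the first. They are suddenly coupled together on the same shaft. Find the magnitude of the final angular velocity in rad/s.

|ω_f| ≈ 11.0 rad/s

The coupling torques are internal; angular momentum about the shared axis is conserved.
Moments of inertia: I_A = (70.5)(0.0752)² = 0.3987 kg·m²; I_B = (50.8)(0.185)² = 1.739 kg·m².
Taking A's sense as positive: L = (0.3987)(13.8) − (1.739)(16.7) = -23.53 kg·m²·rad/s.
Combined I = 0.3987 + 1.739 = 2.137 kg·m².
ω_f = L / I = -23.53 / 2.137 = -11.01 rad/s.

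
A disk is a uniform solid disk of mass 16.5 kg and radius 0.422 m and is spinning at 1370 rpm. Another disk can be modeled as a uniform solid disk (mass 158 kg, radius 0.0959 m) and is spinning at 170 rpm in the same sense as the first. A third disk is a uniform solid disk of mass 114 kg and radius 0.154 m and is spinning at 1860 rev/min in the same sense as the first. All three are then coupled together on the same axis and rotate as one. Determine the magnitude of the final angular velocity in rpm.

|ω_f| ≈ 1310 rpm

The coupling torques are internal; angular momentum about the shared axis is conserved.
Moments of inertia: I_A = ½(16.5)(0.422)² = 1.469 kg·m²; I_B = ½(158)(0.0959)² = 0.7265 kg·m²; I_C = ½(114)(0.154)² = 1.352 kg·m².
Taking A's sense as positive: L = (1.469)(1370) + (0.7265)(170) + (1.352)(1860) = 4651 kg·m²·rpm.
Combined I = 1.469 + 0.7265 + 1.352 = 3.548 kg·m².
ω_f = L / I = 4651 / 3.548 = 1311 rpm.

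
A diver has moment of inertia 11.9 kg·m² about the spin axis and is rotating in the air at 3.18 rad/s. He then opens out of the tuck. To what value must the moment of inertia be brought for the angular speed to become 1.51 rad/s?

With no external torque about the axis, L is conserved: I₁ω₁ = I₂ω₂.
I₂ = I₁ω₁ / ω₂ = (11.9)(3.18) / (1.51) = 25.06 kg·m².

I₂ ≈ 25.1 kg·m²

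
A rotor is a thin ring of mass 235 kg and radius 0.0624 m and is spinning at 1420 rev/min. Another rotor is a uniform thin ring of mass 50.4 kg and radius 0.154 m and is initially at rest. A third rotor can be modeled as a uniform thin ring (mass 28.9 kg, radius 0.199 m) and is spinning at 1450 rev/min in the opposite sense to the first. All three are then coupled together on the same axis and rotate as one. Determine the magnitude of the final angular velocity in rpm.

The coupling torques are internal; angular momentum about the shared axis is conserved.
Moments of inertia: I_A = (235)(0.0624)² = 0.9150 kg·m²; I_B = (50.4)(0.154)² = 1.195 kg·m²; I_C = (28.9)(0.199)² = 1.144 kg·m².
Taking A's sense as positive: L = (0.9150)(1420) − (1.144)(1450) = -360.1 kg·m²·rpm.
Combined I = 0.9150 + 1.195 + 1.144 = 3.255 kg·m².
ω_f = L / I = -360.1 / 3.255 = -110.6 rpm.

|ω_f| ≈ 111 rpm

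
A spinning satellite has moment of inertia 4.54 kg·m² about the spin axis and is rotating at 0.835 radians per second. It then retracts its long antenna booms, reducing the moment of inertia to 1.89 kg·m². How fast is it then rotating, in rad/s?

No external torque acts about the spin axis, so angular momentum is conserved.
ω₂ = I₁ω₁ / I₂ = (4.540)(0.835 rad/s) / (1.890) = 2.006 rad/s.

ω₂ ≈ 2.01 rad/s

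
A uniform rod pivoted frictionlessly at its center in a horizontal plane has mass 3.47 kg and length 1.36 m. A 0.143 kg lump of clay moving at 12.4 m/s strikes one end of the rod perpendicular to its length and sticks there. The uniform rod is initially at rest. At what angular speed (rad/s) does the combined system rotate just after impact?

|ω_f| ≈ 2.01 rad/s

About the pivot the impulsive forces during the collision are internal, so angular momentum about that axis is conserved.
I_p = (1/12)(3.47)(1.36)² = 0.5348 kg·m². Taking the sense of the lump of clay's angular momentum as positive, L_{lump} = m v R = (0.143)(12.4)(1.36/2) = 1.206 kg·m²/s.
L_i = 0 + 1.206 = 1.206 kg·m²/s.
After sticking, I_f = I_p + m R² = 0.5348 + (0.143)(1.36/2)² = 0.6010 kg·m².
ω_f = L_i / I_f = 1.206 / 0.6010 = 2.006 rad/s.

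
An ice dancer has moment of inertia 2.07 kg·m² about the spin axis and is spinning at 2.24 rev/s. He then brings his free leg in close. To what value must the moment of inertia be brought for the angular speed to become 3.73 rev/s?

I₂ ≈ 1.24 kg·m²

Angular momentum about the spin axis is conserved since the torque about it is zero.
I₂ = I₁ω₁ / ω₂ = (2.07)(2.24) / (3.73) = 1.243 kg·m².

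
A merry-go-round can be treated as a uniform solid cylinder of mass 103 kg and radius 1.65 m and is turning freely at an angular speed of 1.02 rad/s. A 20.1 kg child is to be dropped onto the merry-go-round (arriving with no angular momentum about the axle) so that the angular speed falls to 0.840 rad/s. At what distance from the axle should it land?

r ≈ 1.22 m

The added mass arrives with no angular momentum about the axle, and any external torque about the axle is negligible, so the system's angular momentum is conserved.
I_p = ½(103)(1.65)² = 140.2 kg·m².
I_p ω_i = (I_p + m r²) ω_f ⇒ m r² = I_p(ω_i/ω_f − 1) = 140.2(1.02/0.840 − 1) = 30.04 kg·m².
r = √(30.04/20.1) = 1.223 m.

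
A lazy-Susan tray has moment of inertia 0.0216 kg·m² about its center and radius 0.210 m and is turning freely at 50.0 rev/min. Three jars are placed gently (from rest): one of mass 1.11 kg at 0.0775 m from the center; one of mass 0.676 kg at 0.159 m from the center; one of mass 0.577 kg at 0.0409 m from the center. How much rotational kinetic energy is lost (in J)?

The added mass arrives with no angular momentum about the center, and any external torque about the center is negligible, so the system's angular momentum is conserved.
Added inertia Σmr² = (1.11)(0.0775)² + (0.676)(0.159)² + (0.577)(0.0409)² = 0.02472 kg·m²; I_f = 0.02160 + 0.02472 = 0.04632 kg·m².
ω_f = I_p ω_i / I_f = (0.02160)(50.0) / 0.04632 = 23.32 rpm.
KE_i = ½(0.02160)(5.236 rad/s)² = 0.2961 J; KE_f = ½(0.04632)(2.442)² = 0.1381 J.

energy lost ≈ 0.158 J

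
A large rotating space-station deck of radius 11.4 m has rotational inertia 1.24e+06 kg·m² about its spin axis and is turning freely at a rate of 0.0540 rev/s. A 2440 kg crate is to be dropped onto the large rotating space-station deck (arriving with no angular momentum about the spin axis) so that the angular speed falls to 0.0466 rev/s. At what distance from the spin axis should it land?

The added mass arrives with no angular momentum about the spin axis, and any external torque about the spin axis is negligible, so the system's angular momentum is conserved.
I_p ω_i = (I_p + m r²) ω_f ⇒ m r² = I_p(ω_i/ω_f − 1) = 1.240e+06(0.0540/0.0466 − 1) = 1.969e+05 kg·m².
r = √(1.969e+05/2440) = 8.983 m.

r ≈ 8.98 m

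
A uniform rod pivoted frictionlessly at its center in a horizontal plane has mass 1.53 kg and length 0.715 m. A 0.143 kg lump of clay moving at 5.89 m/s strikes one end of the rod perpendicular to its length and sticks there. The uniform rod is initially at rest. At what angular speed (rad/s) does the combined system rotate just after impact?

About the pivot the impulsive forces during the collision are internal, so angular momentum about that axis is conserved.
I_p = (1/12)(1.53)(0.715)² = 0.06518 kg·m². Taking the sense of the lump of clay's angular momentum as positive, L_{lump} = m v R = (0.143)(5.89)(0.715/2) = 0.3011 kg·m²/s.
L_i = 0 + 0.3011 = 0.3011 kg·m²/s.
After sticking, I_f = I_p + m R² = 0.06518 + (0.143)(0.715/2)² = 0.08346 kg·m².
ω_f = L_i / I_f = 0.3011 / 0.08346 = 3.608 rad/s.

|ω_f| ≈ 3.61 rad/s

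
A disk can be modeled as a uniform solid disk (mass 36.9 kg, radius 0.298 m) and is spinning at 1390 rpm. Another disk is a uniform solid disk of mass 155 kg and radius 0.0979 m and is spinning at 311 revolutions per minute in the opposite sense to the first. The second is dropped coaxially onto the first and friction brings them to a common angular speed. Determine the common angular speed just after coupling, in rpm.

|ω_f| ≈ 859 rpm

No external torque acts about the common axis, so total angular momentum is conserved.
Moments of inertia: I_A = ½(36.9)(0.298)² = 1.638 kg·m²; I_B = ½(155)(0.0979)² = 0.7428 kg·m².
Taking A's sense as positive: L = (1.638)(1390) − (0.7428)(311) = 2046 kg·m²·rpm.
Combined I = 1.638 + 0.7428 = 2.381 kg·m².
ω_f = L / I = 2046 / 2.381 = 859.4 rpm.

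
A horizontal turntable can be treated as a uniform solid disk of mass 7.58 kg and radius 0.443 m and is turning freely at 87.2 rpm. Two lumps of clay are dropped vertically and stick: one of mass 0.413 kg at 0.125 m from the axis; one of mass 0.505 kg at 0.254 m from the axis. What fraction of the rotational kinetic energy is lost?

No external torque acts about the axis; L_before = L_after.
I_p = ½(7.58)(0.443)² = 0.7438 kg·m².
Added inertia Σmr² = (0.413)(0.125)² + (0.505)(0.254)² = 0.03903 kg·m²; I_f = 0.7438 + 0.03903 = 0.7828 kg·m².
ω_f = I_p ω_i / I_f = (0.7438)(87.2) / 0.7828 = 82.85 rpm.
KE_i = ½(0.7438)(9.132 rad/s)² = 31.01 J; KE_f = ½(0.7828)(8.676)² = 29.46 J.
Fraction lost = 0.04986.

fraction ≈ 0.0499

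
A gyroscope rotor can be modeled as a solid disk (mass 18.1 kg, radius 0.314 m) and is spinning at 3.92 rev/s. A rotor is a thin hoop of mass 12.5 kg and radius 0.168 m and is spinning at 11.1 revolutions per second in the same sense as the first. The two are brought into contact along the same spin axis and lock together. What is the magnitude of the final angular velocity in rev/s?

|ω_f| ≈ 5.95 rev/s

No external torque acts about the common axis, so total angular momentum is conserved.
Moments of inertia: I_A = ½(18.1)(0.314)² = 0.8923 kg·m²; I_B = (12.5)(0.168)² = 0.3528 kg·m².
Taking A's sense as positive: L = (0.8923)(3.92) + (0.3528)(11.1) = 7.414 kg·m²·rev/s.
Combined I = 0.8923 + 0.3528 = 1.245 kg·m².
ω_f = L / I = 7.414 / 1.245 = 5.954 rev/s.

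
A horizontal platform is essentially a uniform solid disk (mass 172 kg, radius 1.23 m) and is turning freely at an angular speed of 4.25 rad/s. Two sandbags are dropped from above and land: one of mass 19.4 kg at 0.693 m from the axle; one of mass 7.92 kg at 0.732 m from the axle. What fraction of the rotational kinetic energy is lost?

The added mass arrives with no angular momentum about the axle, and any external torque about the axle is negligible, so the system's angular momentum is conserved.
I_p = ½(172)(1.23)² = 130.1 kg·m².
Added inertia Σmr² = (19.4)(0.693)² + (7.92)(0.732)² = 13.56 kg·m²; I_f = 130.1 + 13.56 = 143.7 kg·m².
ω_f = I_p ω_i / I_f = (130.1)(4.25) / 143.7 = 3.849 rad/s.
KE_i = ½(130.1)(4.250 rad/s)² = 1175 J; KE_f = ½(143.7)(3.849)² = 1064 J.
Fraction lost = 0.09439.

fraction ≈ 0.0944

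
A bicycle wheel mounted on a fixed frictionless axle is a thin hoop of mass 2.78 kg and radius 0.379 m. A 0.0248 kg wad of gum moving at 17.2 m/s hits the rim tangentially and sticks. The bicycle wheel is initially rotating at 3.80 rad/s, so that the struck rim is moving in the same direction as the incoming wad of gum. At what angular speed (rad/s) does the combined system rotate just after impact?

|ω_f| ≈ 4.17 rad/s

The axle reaction passes through the axle and exerts no torque about it; angular momentum about the axle is conserved through the impact.
I_p = (2.78)(0.379)² = 0.3993 kg·m². Taking the sense of the wad of gum's angular momentum as positive, L_{wad} = m v R = (0.0248)(17.2)(0.379) = 0.1617 kg·m²/s.
L_i = +I_p ω_p + m v R = +(0.3993)(3.80) + 0.1617 = 1.679 kg·m²/s.
After sticking, I_f = I_p + m R² = 0.3993 + (0.0248)(0.379)² = 0.4029 kg·m².
ω_f = L_i / I_f = 1.679 / 0.4029 = 4.168 rad/s.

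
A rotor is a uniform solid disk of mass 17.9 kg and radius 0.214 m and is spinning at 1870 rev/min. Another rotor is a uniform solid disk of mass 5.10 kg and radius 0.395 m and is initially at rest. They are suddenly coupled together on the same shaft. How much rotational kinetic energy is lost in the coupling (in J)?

The coupling torques are internal; angular momentum about the shared axis is conserved.
Moments of inertia: I_A = ½(17.9)(0.214)² = 0.4099 kg·m²; I_B = ½(5.10)(0.395)² = 0.3979 kg·m².
Taking A's sense as positive: L = (0.4099)(1870) = 766.5 kg·m²·rpm.
Combined I = 0.4099 + 0.3979 = 0.8077 kg·m².
ω_f = L / I = 766.5 / 0.8077 = 948.9 rpm.
KE_i = ½ΣIω² = 7859 J; KE_f = ½(0.8077)(99.37)² = 3988 J.

ΔKE lost ≈ 3870 J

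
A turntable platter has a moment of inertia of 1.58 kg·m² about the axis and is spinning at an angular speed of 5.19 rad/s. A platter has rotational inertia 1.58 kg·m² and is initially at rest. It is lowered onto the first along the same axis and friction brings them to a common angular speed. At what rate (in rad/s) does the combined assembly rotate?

The coupling torques are internal; angular momentum about the shared axis is conserved.
Taking A's sense as positive: L = (1.580)(5.19) = 8.200 kg·m²·rad/s.
Combined I = 1.580 + 1.580 = 3.160 kg·m².
ω_f = L / I = 8.200 / 3.160 = 2.595 rad/s.

|ω_f| ≈ 2.60 rad/s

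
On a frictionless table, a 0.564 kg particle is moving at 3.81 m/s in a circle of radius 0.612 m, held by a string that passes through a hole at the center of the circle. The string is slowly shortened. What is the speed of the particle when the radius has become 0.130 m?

v₂ ≈ 17.9 m/s

The only horizontal force on the mass is along the cord (radial), so it exerts no torque about the hole and angular momentum m v r is conserved.
v₂ = v₁ r₁ / r₂ = (3.81)(0.612) / (0.130) = 17.94 m/s.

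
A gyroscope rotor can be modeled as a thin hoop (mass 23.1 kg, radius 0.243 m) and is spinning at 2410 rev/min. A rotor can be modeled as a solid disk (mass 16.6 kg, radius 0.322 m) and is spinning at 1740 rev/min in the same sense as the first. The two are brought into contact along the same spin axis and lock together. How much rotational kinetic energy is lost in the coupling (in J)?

The coupling torques are internal; angular momentum about the shared axis is conserved.
Moments of inertia: I_A = (23.1)(0.243)² = 1.364 kg·m²; I_B = ½(16.6)(0.322)² = 0.8606 kg·m².
Taking A's sense as positive: L = (1.364)(2410) + (0.8606)(1740) = 4785 kg·m²·rpm.
Combined I = 1.364 + 0.8606 = 2.225 kg·m².
ω_f = L / I = 4785 / 2.225 = 2151 rpm.
KE_i = ½ΣIω² = 57730 J; KE_f = ½(2.225)(225.2)² = 56430 J.

ΔKE lost ≈ 1300 J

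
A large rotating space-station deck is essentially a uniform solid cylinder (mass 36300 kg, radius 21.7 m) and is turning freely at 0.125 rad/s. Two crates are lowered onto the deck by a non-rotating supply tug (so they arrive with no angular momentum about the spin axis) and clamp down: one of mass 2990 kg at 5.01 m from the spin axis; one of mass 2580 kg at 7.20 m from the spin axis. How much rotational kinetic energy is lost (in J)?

energy lost ≈ 1590 J

The added mass arrives with no angular momentum about the spin axis, and any external torque about the spin axis is negligible, so the system's angular momentum is conserved.
I_p = ½(36300)(21.7)² = 8.547e+06 kg·m².
Added inertia Σmr² = (2990)(5.01)² + (2580)(7.20)² = 2.088e+05 kg·m²; I_f = 8.547e+06 + 2.088e+05 = 8.755e+06 kg·m².
ω_f = I_p ω_i / I_f = (8.547e+06)(0.125) / 8.755e+06 = 0.1220 rad/s.
KE_i = ½(8.547e+06)(0.1250 rad/s)² = 66770 J; KE_f = ½(8.755e+06)(0.1220)² = 65180 J.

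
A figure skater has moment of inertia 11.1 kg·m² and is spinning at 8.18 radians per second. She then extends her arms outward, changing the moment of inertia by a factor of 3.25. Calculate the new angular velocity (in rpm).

Angular momentum about the spin axis is conserved since the torque about it is zero.
I₂ = 3.25 × 11.1 = 36.07 kg·m².
ω₂ = I₁ω₁ / I₂ = (11.10)(8.18 rad/s) / (36.07) = 2.517 rad/s = 24.03 rpm.

ω₂ ≈ 24.0 rpm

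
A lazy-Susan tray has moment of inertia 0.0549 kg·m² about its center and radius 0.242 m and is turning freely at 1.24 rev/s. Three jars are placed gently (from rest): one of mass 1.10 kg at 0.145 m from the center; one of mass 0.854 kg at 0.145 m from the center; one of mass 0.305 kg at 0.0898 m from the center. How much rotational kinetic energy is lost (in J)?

No external torque acts about the center; L_before = L_after.
Added inertia Σmr² = (1.10)(0.145)² + (0.854)(0.145)² + (0.305)(0.0898)² = 0.04354 kg·m²; I_f = 0.05490 + 0.04354 = 0.09844 kg·m².
ω_f = I_p ω_i / I_f = (0.05490)(1.24) / 0.09844 = 0.6915 rev/s.
KE_i = ½(0.05490)(7.791 rad/s)² = 1.666 J; KE_f = ½(0.09844)(4.345)² = 0.9293 J.

energy lost ≈ 0.737 J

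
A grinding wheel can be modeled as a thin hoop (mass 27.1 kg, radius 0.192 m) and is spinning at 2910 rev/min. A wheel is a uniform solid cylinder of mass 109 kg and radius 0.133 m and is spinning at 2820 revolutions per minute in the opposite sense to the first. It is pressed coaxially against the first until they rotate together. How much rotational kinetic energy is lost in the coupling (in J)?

No external torque acts about the common axis, so total angular momentum is conserved.
Moments of inertia: I_A = (27.1)(0.192)² = 0.9990 kg·m²; I_B = ½(109)(0.133)² = 0.9641 kg·m².
Taking A's sense as positive: L = (0.9990)(2910) − (0.9641)(2820) = 188.5 kg·m²·rpm.
Combined I = 0.9990 + 0.9641 = 1.963 kg·m².
ω_f = L / I = 188.5 / 1.963 = 96.03 rpm.
KE_i = ½ΣIω² = 88420 J; KE_f = ½(1.963)(10.06)² = 99.26 J.

ΔKE lost ≈ 88300 J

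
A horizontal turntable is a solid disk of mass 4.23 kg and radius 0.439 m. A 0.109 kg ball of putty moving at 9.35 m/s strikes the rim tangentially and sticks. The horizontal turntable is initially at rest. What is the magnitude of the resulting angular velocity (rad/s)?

The axle reaction passes through the axle and exerts no torque about it; angular momentum about the axle is conserved through the impact.
I_p = ½(4.23)(0.439)² = 0.4076 kg·m². Taking the sense of the ball of putty's angular momentum as positive, L_{ball} = m v R = (0.109)(9.35)(0.439) = 0.4474 kg·m²/s.
L_i = 0 + 0.4474 = 0.4474 kg·m²/s.
After sticking, I_f = I_p + m R² = 0.4076 + (0.109)(0.439)² = 0.4286 kg·m².
ω_f = L_i / I_f = 0.4474 / 0.4286 = 1.044 rad/s.

|ω_f| ≈ 1.04 rad/s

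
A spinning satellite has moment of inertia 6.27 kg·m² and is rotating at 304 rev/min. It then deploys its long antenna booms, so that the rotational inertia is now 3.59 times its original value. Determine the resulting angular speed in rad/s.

With no external torque about the axis, L is conserved: I₁ω₁ = I₂ω₂.
I₂ = 3.59 × 6.27 = 22.51 kg·m².
ω₂ = I₁ω₁ / I₂ = (6.270)(304 rpm) / (22.51) = 84.68 rpm = 8.868 rad/s.

ω₂ ≈ 8.87 rad/s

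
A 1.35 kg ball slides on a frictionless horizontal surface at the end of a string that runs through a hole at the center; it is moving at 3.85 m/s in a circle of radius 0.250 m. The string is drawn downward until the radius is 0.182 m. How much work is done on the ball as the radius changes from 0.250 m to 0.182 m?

The only horizontal force on the mass is along the cord (radial), so it exerts no torque about the hole and angular momentum m v r is conserved.
v₂ = v₁ r₁ / r₂ = (3.85)(0.250) / (0.182) = 5.288 m/s.
W = ΔKE = ½m(v₂² − v₁²) = 8.873 J.

W ≈ 8.87 J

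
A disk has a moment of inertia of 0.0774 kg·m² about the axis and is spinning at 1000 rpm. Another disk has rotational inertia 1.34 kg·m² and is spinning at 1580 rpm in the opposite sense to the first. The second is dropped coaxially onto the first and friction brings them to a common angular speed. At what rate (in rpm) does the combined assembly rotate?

The coupling torques are internal; angular momentum about the shared axis is conserved.
Taking A's sense as positive: L = (0.07740)(1000) − (1.340)(1580) = -2040 kg·m²·rpm.
Combined I = 0.07740 + 1.340 = 1.417 kg·m².
ω_f = L / I = -2040 / 1.417 = -1439 rpm.

|ω_f| ≈ 1440 rpm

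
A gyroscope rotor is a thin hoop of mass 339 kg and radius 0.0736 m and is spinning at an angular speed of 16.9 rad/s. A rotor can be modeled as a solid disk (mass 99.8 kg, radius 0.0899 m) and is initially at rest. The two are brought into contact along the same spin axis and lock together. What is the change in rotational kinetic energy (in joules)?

The coupling torques are internal; angular momentum about the shared axis is conserved.
Moments of inertia: I_A = (339)(0.0736)² = 1.836 kg·m²; I_B = ½(99.8)(0.0899)² = 0.4033 kg·m².
Taking A's sense as positive: L = (1.836)(16.9) = 31.03 kg·m²·rad/s.
Combined I = 1.836 + 0.4033 = 2.240 kg·m².
ω_f = L / I = 31.03 / 2.240 = 13.86 rad/s.
KE_i = ½ΣIω² = 262.2 J; KE_f = ½(2.240)(13.86)² = 215.0 J.

ΔKE ≈ -47.2 J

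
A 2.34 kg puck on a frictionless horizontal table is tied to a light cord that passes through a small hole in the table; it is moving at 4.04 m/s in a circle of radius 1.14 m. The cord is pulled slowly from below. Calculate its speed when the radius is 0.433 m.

v₂ ≈ 10.6 m/s

Central (radial) force ⇒ zero torque about the center ⇒ m v r is constant.
v₂ = v₁ r₁ / r₂ = (4.04)(1.14) / (0.433) = 10.64 m/s.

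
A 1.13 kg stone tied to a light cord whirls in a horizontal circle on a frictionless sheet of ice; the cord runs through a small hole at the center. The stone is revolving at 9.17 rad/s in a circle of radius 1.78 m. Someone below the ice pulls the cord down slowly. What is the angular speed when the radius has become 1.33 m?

The constraining force is radial, so m r² ω about the center is conserved.
ω₂ = ω₁ (r₁/r₂)² = (9.17)(1.78/1.33)² = 16.43 rad/s.

ω₂ ≈ 16.4 rad/s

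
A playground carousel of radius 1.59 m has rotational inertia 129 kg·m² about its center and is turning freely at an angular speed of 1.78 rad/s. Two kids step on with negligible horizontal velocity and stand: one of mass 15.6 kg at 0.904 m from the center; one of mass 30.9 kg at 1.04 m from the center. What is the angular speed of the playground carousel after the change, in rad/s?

No external torque acts about the center; L_before = L_after.
Added inertia Σmr² = (15.6)(0.904)² + (30.9)(1.04)² = 46.17 kg·m²; I_f = 129.0 + 46.17 = 175.2 kg·m².
ω_f = I_p ω_i / I_f = (129.0)(1.78) / 175.2 = 1.311 rad/s.

ω_f ≈ 1.31 rad/s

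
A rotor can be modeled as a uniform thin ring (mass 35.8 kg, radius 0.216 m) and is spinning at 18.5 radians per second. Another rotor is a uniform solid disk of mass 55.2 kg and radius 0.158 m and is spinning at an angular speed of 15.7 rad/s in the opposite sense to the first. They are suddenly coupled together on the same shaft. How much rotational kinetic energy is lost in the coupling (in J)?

The coupling torques are internal; angular momentum about the shared axis is conserved.
Moments of inertia: I_A = (35.8)(0.216)² = 1.670 kg·m²; I_B = ½(55.2)(0.158)² = 0.6890 kg·m².
Taking A's sense as positive: L = (1.670)(18.5) − (0.6890)(15.7) = 20.08 kg·m²·rad/s.
Combined I = 1.670 + 0.6890 = 2.359 kg·m².
ω_f = L / I = 20.08 / 2.359 = 8.512 rad/s.
KE_i = ½ΣIω² = 370.7 J; KE_f = ½(2.359)(8.512)² = 85.48 J.

ΔKE lost ≈ 285 J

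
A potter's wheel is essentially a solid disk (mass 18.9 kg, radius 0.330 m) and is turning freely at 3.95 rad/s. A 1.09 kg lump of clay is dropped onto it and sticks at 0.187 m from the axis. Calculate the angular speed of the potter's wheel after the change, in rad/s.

The added mass arrives with no angular momentum about the axis, and any external torque about the axis is negligible, so the system's angular momentum is conserved.
I_p = ½(18.9)(0.330)² = 1.029 kg·m².
Added inertia Σmr² = (1.09)(0.187)² = 0.03812 kg·m²; I_f = 1.029 + 0.03812 = 1.067 kg·m².
ω_f = I_p ω_i / I_f = (1.029)(3.95) / 1.067 = 3.809 rad/s.

ω_f ≈ 3.81 rad/s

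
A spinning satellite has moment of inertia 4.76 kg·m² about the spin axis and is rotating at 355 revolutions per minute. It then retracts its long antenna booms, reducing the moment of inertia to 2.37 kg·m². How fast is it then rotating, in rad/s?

ω₂ ≈ 74.7 rad/s

With no external torque about the axis, L is conserved: I₁ω₁ = I₂ω₂.
ω₂ = I₁ω₁ / I₂ = (4.760)(355 rpm) / (2.370) = 713.0 rpm = 74.66 rad/s.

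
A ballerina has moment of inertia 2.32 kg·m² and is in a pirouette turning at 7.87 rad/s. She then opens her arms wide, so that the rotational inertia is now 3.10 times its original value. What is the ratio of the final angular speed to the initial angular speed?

No external torque acts about the spin axis, so angular momentum is conserved.
I₂ = 3.10 × 2.32 = 7.192 kg·m².
ω₂/ω₁ = I₁/I₂ = 2.320 / 7.192 = 0.3226.

ω₂/ω₁ ≈ 0.323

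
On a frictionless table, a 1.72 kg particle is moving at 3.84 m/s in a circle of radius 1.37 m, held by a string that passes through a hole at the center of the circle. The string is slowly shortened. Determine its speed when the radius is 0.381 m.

v₂ ≈ 13.8 m/s

The only horizontal force on the mass is along the cord (radial), so it exerts no torque about the hole and angular momentum m v r is conserved.
v₂ = v₁ r₁ / r₂ = (3.84)(1.37) / (0.381) = 13.81 m/s.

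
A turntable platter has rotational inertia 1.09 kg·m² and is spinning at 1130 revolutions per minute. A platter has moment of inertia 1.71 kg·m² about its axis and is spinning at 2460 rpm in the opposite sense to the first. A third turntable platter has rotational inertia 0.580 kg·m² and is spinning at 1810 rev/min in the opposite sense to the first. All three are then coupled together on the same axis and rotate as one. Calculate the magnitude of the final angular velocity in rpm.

|ω_f| ≈ 1190 rpm

The coupling torques are internal; angular momentum about the shared axis is conserved.
Taking A's sense as positive: L = (1.090)(1130) − (1.710)(2460) − (0.5800)(1810) = -4025 kg·m²·rpm.
Combined I = 1.090 + 1.710 + 0.5800 = 3.380 kg·m².
ω_f = L / I = -4025 / 3.380 = -1191 rpm.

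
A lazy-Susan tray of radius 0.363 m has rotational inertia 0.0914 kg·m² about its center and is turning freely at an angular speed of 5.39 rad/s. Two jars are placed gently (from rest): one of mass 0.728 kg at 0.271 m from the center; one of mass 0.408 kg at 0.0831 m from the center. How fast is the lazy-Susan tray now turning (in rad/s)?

ω_f ≈ 3.34 rad/s

No external torque acts about the center; L_before = L_after.
Added inertia Σmr² = (0.728)(0.271)² + (0.408)(0.0831)² = 0.05628 kg·m²; I_f = 0.09140 + 0.05628 = 0.1477 kg·m².
ω_f = I_p ω_i / I_f = (0.09140)(5.39) / 0.1477 = 3.336 rad/s.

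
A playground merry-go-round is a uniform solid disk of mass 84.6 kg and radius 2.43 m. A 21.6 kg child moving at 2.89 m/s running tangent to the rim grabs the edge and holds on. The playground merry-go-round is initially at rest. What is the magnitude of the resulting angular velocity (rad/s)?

|ω_f| ≈ 0.402 rad/s

The axle reaction passes through the axle and exerts no torque about it; angular momentum about the axle is conserved through the impact.
I_p = ½(84.6)(2.43)² = 249.8 kg·m². Taking the sense of the child's angular momentum as positive, L_{child} = m v R = (21.6)(2.89)(2.43) = 151.7 kg·m²/s.
L_i = 0 + 151.7 = 151.7 kg·m²/s.
After sticking, I_f = I_p + m R² = 249.8 + (21.6)(2.43)² = 377.3 kg·m².
ω_f = L_i / I_f = 151.7 / 377.3 = 0.4020 rad/s.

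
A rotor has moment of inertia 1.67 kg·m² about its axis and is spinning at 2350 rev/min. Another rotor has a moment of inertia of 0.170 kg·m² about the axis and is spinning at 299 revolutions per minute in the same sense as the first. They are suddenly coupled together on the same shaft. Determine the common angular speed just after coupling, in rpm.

The coupling torques are internal; angular momentum about the shared axis is conserved.
Taking A's sense as positive: L = (1.670)(2350) + (0.1700)(299) = 3975 kg·m²·rpm.
Combined I = 1.670 + 0.1700 = 1.840 kg·m².
ω_f = L / I = 3975 / 1.840 = 2161 rpm.

|ω_f| ≈ 2160 rpm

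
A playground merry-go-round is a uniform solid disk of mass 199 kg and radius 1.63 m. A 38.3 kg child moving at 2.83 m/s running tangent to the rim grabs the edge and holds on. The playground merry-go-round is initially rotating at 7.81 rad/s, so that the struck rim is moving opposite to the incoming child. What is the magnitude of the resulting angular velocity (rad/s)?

About the axle the impulsive forces during the collision are internal, so angular momentum about that axis is conserved.
I_p = ½(199)(1.63)² = 264.4 kg·m². Taking the sense of the child's angular momentum as positive, L_{child} = m v R = (38.3)(2.83)(1.63) = 176.7 kg·m²/s.
L_i = −I_p ω_p + m v R = −(264.4)(7.81) + 176.7 = -1888 kg·m²/s.
After sticking, I_f = I_p + m R² = 264.4 + (38.3)(1.63)² = 366.1 kg·m².
ω_f = L_i / I_f = -1888 / 366.1 = -5.157 rad/s.

|ω_f| ≈ 5.16 rad/s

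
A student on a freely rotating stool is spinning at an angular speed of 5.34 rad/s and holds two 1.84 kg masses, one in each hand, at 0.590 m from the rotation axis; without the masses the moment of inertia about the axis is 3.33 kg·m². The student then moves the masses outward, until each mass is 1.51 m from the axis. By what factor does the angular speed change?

ω₂/ω₁ ≈ 0.393

With no external torque about the axis, L is conserved: I₁ω₁ = I₂ω₂.
I₁ = 3.33 + 2(1.84)(0.590)² = 4.611 kg·m²; I₂ = 3.33 + 2(1.84)(1.51)² = 11.72 kg·m².
ω₂/ω₁ = I₁/I₂ = 4.611 / 11.72 = 0.3934.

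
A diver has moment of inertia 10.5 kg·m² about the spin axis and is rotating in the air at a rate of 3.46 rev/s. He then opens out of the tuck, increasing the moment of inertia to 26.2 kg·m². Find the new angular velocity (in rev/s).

ω₂ ≈ 1.39 rev/s

Angular momentum about the spin axis is conserved since the torque about it is zero.
ω₂ = I₁ω₁ / I₂ = (10.50)(3.46 rev/s) / (26.20) = 1.387 rev/s.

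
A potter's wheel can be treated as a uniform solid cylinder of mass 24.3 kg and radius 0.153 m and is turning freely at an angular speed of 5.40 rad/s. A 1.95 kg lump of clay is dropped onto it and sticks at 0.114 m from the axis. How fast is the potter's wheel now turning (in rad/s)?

The added mass arrives with no angular momentum about the axis, and any external torque about the axis is negligible, so the system's angular momentum is conserved.
I_p = ½(24.3)(0.153)² = 0.2844 kg·m².
Added inertia Σmr² = (1.95)(0.114)² = 0.02534 kg·m²; I_f = 0.2844 + 0.02534 = 0.3098 kg·m².
ω_f = I_p ω_i / I_f = (0.2844)(5.40) / 0.3098 = 4.958 rad/s.

ω_f ≈ 4.96 rad/s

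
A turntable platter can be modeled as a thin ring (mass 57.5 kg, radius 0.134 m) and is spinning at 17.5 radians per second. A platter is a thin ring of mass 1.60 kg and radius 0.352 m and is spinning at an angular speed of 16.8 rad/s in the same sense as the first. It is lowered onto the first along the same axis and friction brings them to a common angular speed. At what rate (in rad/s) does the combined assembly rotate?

|ω_f| ≈ 17.4 rad/s

No external torque acts about the common axis, so total angular momentum is conserved.
Moments of inertia: I_A = (57.5)(0.134)² = 1.032 kg·m²; I_B = (1.60)(0.352)² = 0.1982 kg·m².
Taking A's sense as positive: L = (1.032)(17.5) + (0.1982)(16.8) = 21.40 kg·m²·rad/s.
Combined I = 1.032 + 0.1982 = 1.231 kg·m².
ω_f = L / I = 21.40 / 1.231 = 17.39 rad/s.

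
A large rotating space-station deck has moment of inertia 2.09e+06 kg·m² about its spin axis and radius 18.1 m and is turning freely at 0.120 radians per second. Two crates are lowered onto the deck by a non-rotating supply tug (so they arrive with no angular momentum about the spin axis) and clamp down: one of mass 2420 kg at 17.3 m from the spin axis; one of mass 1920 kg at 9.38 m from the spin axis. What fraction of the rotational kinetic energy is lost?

The added mass arrives with no angular momentum about the spin axis, and any external torque about the spin axis is negligible, so the system's angular momentum is conserved.
Added inertia Σmr² = (2420)(17.3)² + (1920)(9.38)² = 8.932e+05 kg·m²; I_f = 2.090e+06 + 8.932e+05 = 2.983e+06 kg·m².
ω_f = I_p ω_i / I_f = (2.090e+06)(0.120) / 2.983e+06 = 0.08407 rad/s.
KE_i = ½(2.090e+06)(0.1200 rad/s)² = 15050 J; KE_f = ½(2.983e+06)(0.08407)² = 10540 J.
Fraction lost = 0.2994.

fraction ≈ 0.299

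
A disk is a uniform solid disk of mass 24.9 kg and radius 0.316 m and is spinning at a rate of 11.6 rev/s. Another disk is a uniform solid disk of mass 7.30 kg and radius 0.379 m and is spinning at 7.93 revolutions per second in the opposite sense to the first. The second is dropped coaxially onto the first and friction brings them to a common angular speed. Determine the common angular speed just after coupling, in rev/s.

|ω_f| ≈ 5.81 rev/s

The coupling torques are internal; angular momentum about the shared axis is conserved.
Moments of inertia: I_A = ½(24.9)(0.316)² = 1.243 kg·m²; I_B = ½(7.30)(0.379)² = 0.5243 kg·m².
Taking A's sense as positive: L = (1.243)(11.6) − (0.5243)(7.93) = 10.26 kg·m²·rev/s.
Combined I = 1.243 + 0.5243 = 1.767 kg·m².
ω_f = L / I = 10.26 / 1.767 = 5.807 rev/s.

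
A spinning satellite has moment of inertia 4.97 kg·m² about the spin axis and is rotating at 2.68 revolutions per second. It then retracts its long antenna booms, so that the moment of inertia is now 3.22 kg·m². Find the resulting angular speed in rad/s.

ω₂ ≈ 26.0 rad/s

With no external torque about the axis, L is conserved: I₁ω₁ = I₂ω₂.
ω₂ = I₁ω₁ / I₂ = (4.970)(2.68 rev/s) / (3.220) = 4.137 rev/s = 25.99 rad/s.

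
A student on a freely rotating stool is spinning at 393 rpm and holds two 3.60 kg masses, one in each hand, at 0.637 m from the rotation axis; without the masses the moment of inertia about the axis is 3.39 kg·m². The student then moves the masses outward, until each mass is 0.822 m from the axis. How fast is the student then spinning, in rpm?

With no external torque about the axis, L is conserved: I₁ω₁ = I₂ω₂.
I₁ = 3.39 + 2(3.60)(0.637)² = 6.312 kg·m²; I₂ = 3.39 + 2(3.60)(0.822)² = 8.255 kg·m².
ω₂ = I₁ω₁ / I₂ = (6.312)(393 rpm) / (8.255) = 300.5 rpm.

ω₂ ≈ 300 rpm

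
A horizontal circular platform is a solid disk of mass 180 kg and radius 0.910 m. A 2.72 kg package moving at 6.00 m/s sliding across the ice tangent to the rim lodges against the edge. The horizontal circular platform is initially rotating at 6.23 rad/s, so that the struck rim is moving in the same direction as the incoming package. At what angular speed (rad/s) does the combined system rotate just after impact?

About the central axle the impulsive forces during the collision are internal, so angular momentum about that axis is conserved.
I_p = ½(180)(0.910)² = 74.53 kg·m². Taking the sense of the package's angular momentum as positive, L_{package} = m v R = (2.72)(6.00)(0.910) = 14.85 kg·m²/s.
L_i = +I_p ω_p + m v R = +(74.53)(6.23) + 14.85 = 479.2 kg·m²/s.
After sticking, I_f = I_p + m R² = 74.53 + (2.72)(0.910)² = 76.78 kg·m².
ω_f = L_i / I_f = 479.2 / 76.78 = 6.241 rad/s.

|ω_f| ≈ 6.24 rad/s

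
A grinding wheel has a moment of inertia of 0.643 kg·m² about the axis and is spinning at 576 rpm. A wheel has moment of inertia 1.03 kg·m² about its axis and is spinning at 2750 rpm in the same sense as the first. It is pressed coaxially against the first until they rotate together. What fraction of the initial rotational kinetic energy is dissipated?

fraction ≈ 0.234

The coupling torques are internal; angular momentum about the shared axis is conserved.
Taking A's sense as positive: L = (0.6430)(576) + (1.030)(2750) = 3203 kg·m²·rpm.
Combined I = 0.6430 + 1.030 = 1.673 kg·m².
ω_f = L / I = 3203 / 1.673 = 1914 rpm.
KE_i = ½ΣIω² = 43880 J; KE_f = ½(1.673)(200.5)² = 33620 J.
Fraction dissipated = (KE_i − KE_f)/KE_i = 0.2338.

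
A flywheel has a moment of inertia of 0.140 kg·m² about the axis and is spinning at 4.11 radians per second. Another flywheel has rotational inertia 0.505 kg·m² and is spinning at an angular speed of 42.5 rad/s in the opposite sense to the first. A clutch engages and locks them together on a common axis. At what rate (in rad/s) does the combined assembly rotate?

The coupling torques are internal; angular momentum about the shared axis is conserved.
Taking A's sense as positive: L = (0.1400)(4.11) − (0.5050)(42.5) = -20.89 kg·m²·rad/s.
Combined I = 0.1400 + 0.5050 = 0.6450 kg·m².
ω_f = L / I = -20.89 / 0.6450 = -32.38 rad/s.

|ω_f| ≈ 32.4 rad/s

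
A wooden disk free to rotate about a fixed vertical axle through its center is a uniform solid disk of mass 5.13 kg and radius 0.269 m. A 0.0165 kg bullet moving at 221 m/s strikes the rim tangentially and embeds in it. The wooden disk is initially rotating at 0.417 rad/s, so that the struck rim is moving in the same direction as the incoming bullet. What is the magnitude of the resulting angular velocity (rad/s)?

|ω_f| ≈ 5.67 rad/s

The axle reaction passes through the axle and exerts no torque about it; angular momentum about the axle is conserved through the impact.
I_p = ½(5.13)(0.269)² = 0.1856 kg·m². Taking the sense of the bullet's angular momentum as positive, L_{bullet} = m v R = (0.0165)(221)(0.269) = 0.9809 kg·m²/s.
L_i = +I_p ω_p + m v R = +(0.1856)(0.417) + 0.9809 = 1.058 kg·m²/s.
After sticking, I_f = I_p + m R² = 0.1856 + (0.0165)(0.269)² = 0.1868 kg·m².
ω_f = L_i / I_f = 1.058 / 0.1868 = 5.665 rad/s.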